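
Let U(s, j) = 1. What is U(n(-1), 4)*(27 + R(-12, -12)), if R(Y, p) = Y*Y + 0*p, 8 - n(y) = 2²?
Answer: 171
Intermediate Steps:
n(y) = 4 (n(y) = 8 - 1*2² = 8 - 1*4 = 8 - 4 = 4)
R(Y, p) = Y² (R(Y, p) = Y² + 0 = Y²)
U(n(-1), 4)*(27 + R(-12, -12)) = 1*(27 + (-12)²) = 1*(27 + 144) = 1*171 = 171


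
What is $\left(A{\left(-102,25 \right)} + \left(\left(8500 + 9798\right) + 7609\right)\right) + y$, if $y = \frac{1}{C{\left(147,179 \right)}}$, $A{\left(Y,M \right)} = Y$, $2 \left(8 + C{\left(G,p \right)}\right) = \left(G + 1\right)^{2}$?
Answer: $\frac{282409921}{10944} \approx 25805.0$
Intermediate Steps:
$C{\left(G,p \right)} = -8 + \frac{\left(1 + G\right)^{2}}{2}$ ($C{\left(G,p \right)} = -8 + \frac{\left(G + 1\right)^{2}}{2} = -8 + \frac{\left(1 + G\right)^{2}}{2}$)
$y = \frac{1}{10944}$ ($y = \frac{1}{-8 + \frac{\left(1 + 147\right)^{2}}{2}} = \frac{1}{-8 + \frac{148^{2}}{2}} = \frac{1}{-8 + \frac{1}{2} \cdot 21904} = \frac{1}{-8 + 10952} = \frac{1}{10944} \approx 9.1374 \cdot 10^{-5}$)
$\left(A{\left(-102,25 \right)} + \left(\left(8500 + 9798\right) + 7609\right)\right) + y = \left(-102 + \left(\left(8500 + 9798\right) + 7609\right)\right) + \frac{1}{10944} = \left(-102 + \left(18298 + 7609\right)\right) + \frac{1}{10944} = \left(-102 + 25907\right) + \frac{1}{10944} = 25805 + \frac{1}{10944} = \frac{282409921}{10944}$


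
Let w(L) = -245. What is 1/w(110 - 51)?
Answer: -1/245 ≈ -0.0040816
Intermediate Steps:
1/w(110 - 51) = 1/(-245) = -1/245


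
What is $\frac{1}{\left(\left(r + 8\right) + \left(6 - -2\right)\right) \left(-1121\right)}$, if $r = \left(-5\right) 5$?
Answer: $\frac{1}{10089} \approx 9.9118 \cdot 10^{-5}$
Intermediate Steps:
$r = -25$
$\frac{1}{\left(\left(r + 8\right) + \left(6 - -2\right)\right) \left(-1121\right)} = \frac{1}{\left(\left(-25 + 8\right) + \left(6 - -2\right)\right) \left(-1121\right)} = \frac{1}{\left(-17 + \left(6 + 2\right)\right) \left(-1121\right)} = \frac{1}{\left(-17 + 8\right) \left(-1121\right)} = \frac{1}{\left(-9\right) \left(-1121\right)} = \frac{1}{10089}$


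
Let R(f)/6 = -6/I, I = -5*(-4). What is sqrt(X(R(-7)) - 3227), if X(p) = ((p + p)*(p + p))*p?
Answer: I*sqrt(2031455)/25 ≈ 57.012*I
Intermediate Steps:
I = 20
R(f) = -9/5 (R(f) = 6*(-6/20) = 6*(-6*1/20) = 6*(-3/10) = -9/5)
X(p) = 4*p**3 (X(p) = ((2*p)*(2*p))*p = (4*p**2)*p = 4*p**3)
sqrt(X(R(-7)) - 3227) = sqrt(4*(-9/5)**3 - 3227) = sqrt(4*(-729/125) - 3227) = sqrt(-2916/125 - 3227) = sqrt(-406291/125) = I*sqrt(2031455)/25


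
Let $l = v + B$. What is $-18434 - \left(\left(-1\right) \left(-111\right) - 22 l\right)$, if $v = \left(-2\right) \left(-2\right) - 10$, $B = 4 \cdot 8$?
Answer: $-17973$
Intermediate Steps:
$B = 32$
$v = -6$ ($v = 4 - 10 = -6$)
$l = 26$ ($l = -6 + 32 = 26$)
$-18434 - \left(\left(-1\right) \left(-111\right) - 22 l\right) = -18434 - \left(\left(-1\right) \left(-111\right) - 572\right) = -18434 - \left(111 - 572\right) = -18434 - -461 = -18434 + 461 = -17973$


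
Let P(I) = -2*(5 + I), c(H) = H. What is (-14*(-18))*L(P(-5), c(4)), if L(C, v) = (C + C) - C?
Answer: 0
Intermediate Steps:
P(I) = -10 - 2*I
L(C, v) = C (L(C, v) = 2*C - C = C)
(-14*(-18))*L(P(-5), c(4)) = (-14*(-18))*(-10 - 2*(-5)) = 252*(-10 + 10) = 252*0 = 0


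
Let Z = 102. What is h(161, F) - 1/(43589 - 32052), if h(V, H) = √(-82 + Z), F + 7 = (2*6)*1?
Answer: -1/11537 + 2*√5 ≈ 4.4720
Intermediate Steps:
F = 5 (F = -7 + (2*6)*1 = -7 + 12*1 = -7 + 12 = 5)
h(V, H) = 2*√5 (h(V, H) = √(-82 + 102) = √20 = 2*√5)
h(161, F) - 1/(43589 - 32052) = 2*√5 - 1/(43589 - 32052) = 2*√5 - 1/11537 = -1/11537 + 2*√5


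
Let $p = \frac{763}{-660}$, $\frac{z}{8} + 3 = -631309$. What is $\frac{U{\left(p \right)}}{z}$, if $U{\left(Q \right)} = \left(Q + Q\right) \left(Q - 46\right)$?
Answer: $- \frac{23746849}{1099998028800} \approx -2.1588 \cdot 10^{-5}$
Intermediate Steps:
$z = -5050496$ ($z = -24 + 8 \left(-631309\right) = -24 - 5050472 = -5050496$)
$p = - \frac{763}{660}$ ($p = 763 \left(- \frac{1}{660}\right) = - \frac{763}{660} \approx -1.1561$)
$U{\left(Q \right)} = 2 Q \left(-46 + Q\right)$
$\frac{U{\left(p \right)}}{z} = \frac{2 \left(- \frac{763}{660}\right) \left(-46 - \frac{763}{660}\right)}{-5050496} = 2 \left(- \frac{763}{660}\right) \left(- \frac{31123}{660}\right) \left(- \frac{1}{5050496}\right) = \frac{23746849}{217800} \left(- \frac{1}{5050496}\right) = - \frac{23746849}{1099998028800}$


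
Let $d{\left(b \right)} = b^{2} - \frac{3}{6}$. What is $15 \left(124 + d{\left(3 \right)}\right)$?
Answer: $\frac{3975}{2} \approx 1987.5$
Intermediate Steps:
$d{\left(b \right)} = - \frac{1}{2} + b^{2}$ ($d{\left(b \right)} = b^{2} - \frac{1}{2} = - \frac{1}{2} + b^{2}$)
$15 \left(124 + d{\left(3 \right)}\right) = 15 \left(124 - \left(\frac{1}{2} - 3^{2}\right)\right) = 15 \left(124 + \left(- \frac{1}{2} + 9\right)\right) = 15 \left(124 + \frac{17}{2}\right) = 15 \cdot \frac{265}{2} = \frac{3975}{2}$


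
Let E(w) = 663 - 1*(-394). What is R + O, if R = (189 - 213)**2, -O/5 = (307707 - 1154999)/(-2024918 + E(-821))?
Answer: 1161507476/2023861 ≈ 573.91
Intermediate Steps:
E(w) = 1057 (E(w) = 663 + 394 = 1057)
O = -4236460/2023861 (O = -5*(307707 - 1154999)/(-2024918 + 1057) = -(-4236460)/(-2023861) = -(-4236460)*(-1)/2023861 = -5*847292/2023861 = -4236460/2023861 ≈ -2.0933)
R = 576 (R = (-24)**2 = 576)
R + O = 576 - 4236460/2023861 = 1161507476/2023861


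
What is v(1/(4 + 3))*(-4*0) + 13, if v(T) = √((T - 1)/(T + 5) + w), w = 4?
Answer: 13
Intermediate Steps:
v(T) = √(4 + (-1 + T)/(5 + T)) (v(T) = √((T - 1)/(T + 5) + 4) = √((-1 + T)/(5 + T) + 4) = √(4 + (-1 + T)/(5 + T)))
v(1/(4 + 3))*(-4*0) + 13 = √((19 + 5/(4 + 3))/(5 + 1/(4 + 3)))*(-4*0) + 13 = √((19 + 5/7)/(5 + 1/7))*0 + 13 = √((19 + 5*(⅐))/(5 + ⅐))*0 + 13 = √((19 + 5/7)/(36/7))*0 + 13 = √((7/36)*(138/7))*0 + 13 = √(23/6)*0 + 13 = (√138/6)*0 + 13 = 0 + 13 = 13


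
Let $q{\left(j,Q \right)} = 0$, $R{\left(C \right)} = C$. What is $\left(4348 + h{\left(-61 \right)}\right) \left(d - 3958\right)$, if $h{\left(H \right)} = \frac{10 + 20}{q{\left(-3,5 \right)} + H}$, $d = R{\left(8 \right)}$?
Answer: $- \frac{1047532100}{61} \approx -1.7173 \cdot 10^{7}$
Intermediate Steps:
$d = 8$
$h{\left(H \right)} = \frac{30}{H}$ ($h{\left(H \right)} = \frac{10 + 20}{0 + H} = \frac{30}{H}$)
$\left(4348 + h{\left(-61 \right)}\right) \left(d - 3958\right) = \left(4348 + \frac{30}{-61}\right) \left(8 - 3958\right) = \left(4348 + 30 \left(- \frac{1}{61}\right)\right) \left(-3950\right) = \left(4348 - \frac{30}{61}\right) \left(-3950\right) = \frac{265198}{61} \left(-3950\right) = - \frac{1047532100}{61}$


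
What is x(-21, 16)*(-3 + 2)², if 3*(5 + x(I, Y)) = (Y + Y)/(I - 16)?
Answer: -587/111 ≈ -5.2883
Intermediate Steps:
x(I, Y) = -5 + 2*Y/(3*(-16 + I)) (x(I, Y) = -5 + ((Y + Y)/(I - 16))/3 = -5 + ((2*Y)/(-16 + I))/3 = -5 + (2*Y/(-16 + I))/3 = -5 + 2*Y/(3*(-16 + I)))
x(-21, 16)*(-3 + 2)² = ((240 - 15*(-21) + 2*16)/(3*(-16 - 21)))*(-3 + 2)² = ((⅓)*(240 + 315 + 32)/(-37))*(-1)² = ((⅓)*(-1/37)*587)*1 = -587/111*1 = -587/111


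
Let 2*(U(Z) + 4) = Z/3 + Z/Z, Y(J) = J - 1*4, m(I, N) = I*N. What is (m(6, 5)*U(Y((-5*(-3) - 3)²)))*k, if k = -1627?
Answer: -968065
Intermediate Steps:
Y(J) = -4 + J (Y(J) = J - 4 = -4 + J)
U(Z) = -7/2 + Z/6 (U(Z) = -4 + (Z/3 + Z/Z)/2 = -4 + (Z*(⅓) + 1)/2 = -4 + (Z/3 + 1)/2 = -4 + (1 + Z/3)/2 = -4 + (½ + Z/6) = -7/2 + Z/6)
(m(6, 5)*U(Y((-5*(-3) - 3)²)))*k = ((6*5)*(-7/2 + (-4 + (-5*(-3) - 3)²)/6))*(-1627) = (30*(-7/2 + (-4 + (15 - 3)²)/6))*(-1627) = (30*(-7/2 + (-4 + 12²)/6))*(-1627) = (30*(-7/2 + (-4 + 144)/6))*(-1627) = (30*(-7/2 + (⅙)*140))*(-1627) = (30*(-7/2 + 70/3))*(-1627) = (30*(119/6))*(-1627) = 595*(-1627) = -968065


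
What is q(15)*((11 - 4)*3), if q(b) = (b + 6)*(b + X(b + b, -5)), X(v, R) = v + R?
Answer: 17640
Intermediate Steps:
X(v, R) = R + v
q(b) = (-5 + 3*b)*(6 + b) (q(b) = (b + 6)*(b + (-5 + (b + b))) = (6 + b)*(b + (-5 + 2*b)) = (6 + b)*(-5 + 3*b) = (-5 + 3*b)*(6 + b))
q(15)*((11 - 4)*3) = (-30 + 3*15² + 13*15)*((11 - 4)*3) = (-30 + 3*225 + 195)*(7*3) = (-30 + 675 + 195)*21 = 840*21 = 17640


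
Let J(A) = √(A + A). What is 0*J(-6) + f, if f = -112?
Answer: -112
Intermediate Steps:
J(A) = √2*√A (J(A) = √(2*A) = √2*√A)
0*J(-6) + f = 0*(√2*√(-6)) - 112 = 0*(√2*(I*√6)) - 112 = 0*(2*I*√3) - 112 = 0 - 112 = -112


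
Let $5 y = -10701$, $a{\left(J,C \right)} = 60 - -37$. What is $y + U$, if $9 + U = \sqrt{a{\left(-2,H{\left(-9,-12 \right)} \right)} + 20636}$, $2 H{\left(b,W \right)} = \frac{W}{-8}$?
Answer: $- \frac{10746}{5} + \sqrt{20733} \approx -2005.2$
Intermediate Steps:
$H{\left(b,W \right)} = - \frac{W}{16}$ ($H{\left(b,W \right)} = \frac{W \frac{1}{-8}}{2} = \frac{W \left(- \frac{1}{8}\right)}{2} = \frac{\left(- \frac{1}{8}\right) W}{2} = - \frac{W}{16}$)
$a{\left(J,C \right)} = 97$ ($a{\left(J,C \right)} = 60 + 37 = 97$)
$y = - \frac{10701}{5}$ ($y = \frac{1}{5} \left(-10701\right) = - \frac{10701}{5} \approx -2140.2$)
$U = -9 + \sqrt{20733}$ ($U = -9 + \sqrt{97 + 20636} = -9 + \sqrt{20733} \approx 134.99$)
$y + U = - \frac{10701}{5} - \left(9 - \sqrt{20733}\right) = - \frac{10746}{5} + \sqrt{20733}$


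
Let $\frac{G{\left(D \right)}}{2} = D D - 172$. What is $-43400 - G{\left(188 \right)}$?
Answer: $-113744$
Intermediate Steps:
$G{\left(D \right)} = -344 + 2 D^{2}$ ($G{\left(D \right)} = 2 \left(D D - 172\right) = 2 \left(D^{2} - 172\right) = 2 \left(-172 + D^{2}\right) = -344 + 2 D^{2}$)
$-43400 - G{\left(188 \right)} = -43400 - \left(-344 + 2 \cdot 188^{2}\right) = -43400 - \left(-344 + 2 \cdot 35344\right) = -43400 - \left(-344 + 70688\right) = -43400 - 70344 = -113744$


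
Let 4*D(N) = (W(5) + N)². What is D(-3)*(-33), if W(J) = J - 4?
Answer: -33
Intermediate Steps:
W(J) = -4 + J
D(N) = (1 + N)²/4 (D(N) = ((-4 + 5) + N)²/4 = (1 + N)²/4)
D(-3)*(-33) = ((1 - 3)²/4)*(-33) = ((¼)*(-2)²)*(-33) = ((¼)*4)*(-33) = 1*(-33) = -33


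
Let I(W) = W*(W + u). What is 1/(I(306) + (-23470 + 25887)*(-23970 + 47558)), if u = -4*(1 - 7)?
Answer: 1/57113176 ≈ 1.7509e-8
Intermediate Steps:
u = 24 (u = -4*(-6) = 24)
I(W) = W*(24 + W) (I(W) = W*(W + 24) = W*(24 + W))
1/(I(306) + (-23470 + 25887)*(-23970 + 47558)) = 1/(306*(24 + 306) + (-23470 + 25887)*(-23970 + 47558)) = 1/(306*330 + 2417*23588) = 1/(100980 + 57012196) = 1/57113176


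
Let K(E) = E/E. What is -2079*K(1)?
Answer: -2079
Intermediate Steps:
K(E) = 1
-2079*K(1) = -2079*1 = -2079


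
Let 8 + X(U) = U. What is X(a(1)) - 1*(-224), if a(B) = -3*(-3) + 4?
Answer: 229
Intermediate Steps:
a(B) = 13 (a(B) = 9 + 4 = 13)
X(U) = -8 + U
X(a(1)) - 1*(-224) = (-8 + 13) - 1*(-224) = 5 + 224 = 229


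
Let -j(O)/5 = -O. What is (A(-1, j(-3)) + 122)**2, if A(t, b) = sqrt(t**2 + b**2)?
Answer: (122 + sqrt(226))**2 ≈ 18778.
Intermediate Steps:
j(O) = 5*O (j(O) = -(-5)*O = 5*O)
A(t, b) = sqrt(b**2 + t**2)
(A(-1, j(-3)) + 122)**2 = (sqrt((5*(-3))**2 + (-1)**2) + 122)**2 = (sqrt((-15)**2 + 1) + 122)**2 = (sqrt(225 + 1) + 122)**2 = (sqrt(226) + 122)**2 = (122 + sqrt(226))**2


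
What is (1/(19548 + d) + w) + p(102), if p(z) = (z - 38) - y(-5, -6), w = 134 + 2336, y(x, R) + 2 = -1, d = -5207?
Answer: 36383118/14341 ≈ 2537.0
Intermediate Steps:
y(x, R) = -3 (y(x, R) = -2 - 1 = -3)
w = 2470
p(z) = -35 + z (p(z) = (z - 38) - 1*(-3) = (-38 + z) + 3 = -35 + z)
(1/(19548 + d) + w) + p(102) = (1/(19548 - 5207) + 2470) + (-35 + 102) = (1/14341 + 2470) + 67 = 35422271/14341 + 67 = 36383118/14341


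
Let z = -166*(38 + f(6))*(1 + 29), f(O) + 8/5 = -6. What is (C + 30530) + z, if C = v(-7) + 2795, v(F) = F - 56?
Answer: -118130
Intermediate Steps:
v(F) = -56 + F
f(O) = -38/5 (f(O) = -8/5 - 6 = -38/5)
z = -151392 (z = -166*(38 - 38/5)*(1 + 29) = -25232*30/5 = -166*912 = -151392)
C = 2732 (C = (-56 - 7) + 2795 = -63 + 2795 = 2732)
(C + 30530) + z = (2732 + 30530) - 151392 = 33262 - 151392 = -118130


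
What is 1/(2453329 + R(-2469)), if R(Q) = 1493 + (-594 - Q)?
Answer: 1/2456697 ≈ 4.0705e-7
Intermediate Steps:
R(Q) = 899 - Q
1/(2453329 + R(-2469)) = 1/(2453329 + (899 - 1*(-2469))) = 1/(2453329 + (899 + 2469)) = 1/(2453329 + 3368) = 1/2456697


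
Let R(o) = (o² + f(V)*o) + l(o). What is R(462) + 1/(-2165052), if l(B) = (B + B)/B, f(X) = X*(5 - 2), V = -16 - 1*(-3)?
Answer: 423111782255/2165052 ≈ 1.9543e+5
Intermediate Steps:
V = -13 (V = -16 + 3 = -13)
f(X) = 3*X (f(X) = X*3 = 3*X)
l(B) = 2 (l(B) = (2*B)/B = 2)
R(o) = 2 + o² - 39*o (R(o) = (o² + (3*(-13))*o) + 2 = (o² - 39*o) + 2 = 2 + o² - 39*o)
R(462) + 1/(-2165052) = (2 + 462² - 39*462) + 1/(-2165052) = (2 + 213444 - 18018) - 1/2165052 = 195428 - 1/2165052 = 423111782255/2165052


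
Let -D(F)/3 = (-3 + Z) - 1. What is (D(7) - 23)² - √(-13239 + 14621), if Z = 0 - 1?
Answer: 64 - √1382 ≈ 26.825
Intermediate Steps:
Z = -1
D(F) = 15 (D(F) = -3*((-3 - 1) - 1) = -3*(-4 - 1) = -3*(-5) = 15)
(D(7) - 23)² - √(-13239 + 14621) = (15 - 23)² - √(-13239 + 14621) = (-8)² - √1382 = 64 - √1382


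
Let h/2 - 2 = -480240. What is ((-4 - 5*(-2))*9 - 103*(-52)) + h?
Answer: -955066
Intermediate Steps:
h = -960476 (h = 4 + 2*(-480240) = 4 - 960480 = -960476)
((-4 - 5*(-2))*9 - 103*(-52)) + h = ((-4 - 5*(-2))*9 - 103*(-52)) - 960476 = ((-4 + 10)*9 + 5356) - 960476 = (6*9 + 5356) - 960476 = (54 + 5356) - 960476 = 5410 - 960476 = -955066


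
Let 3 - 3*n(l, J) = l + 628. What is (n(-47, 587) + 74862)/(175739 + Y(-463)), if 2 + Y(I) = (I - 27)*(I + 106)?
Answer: 224008/1052001 ≈ 0.21294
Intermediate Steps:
n(l, J) = -625/3 - l/3 (n(l, J) = 1 - (l + 628)/3 = 1 - (628 + l)/3 = 1 + (-628/3 - l/3) = -625/3 - l/3)
Y(I) = -2 + (-27 + I)*(106 + I) (Y(I) = -2 + (I - 27)*(I + 106) = -2 + (-27 + I)*(106 + I))
(n(-47, 587) + 74862)/(175739 + Y(-463)) = ((-625/3 - ⅓*(-47)) + 74862)/(175739 + (-2864 + (-463)² + 79*(-463))) = ((-625/3 + 47/3) + 74862)/(175739 + (-2864 + 214369 - 36577)) = (-578/3 + 74862)/(175739 + 174928) = (224008/3)/350667 = (224008/3)*(1/350667) = 224008/1052001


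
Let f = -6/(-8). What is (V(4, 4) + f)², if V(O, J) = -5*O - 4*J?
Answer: 19881/16 ≈ 1242.6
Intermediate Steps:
f = ¾ (f = -6*(-⅛) = ¾ ≈ 0.75000)
(V(4, 4) + f)² = ((-5*4 - 4*4) + ¾)² = ((-20 - 16) + ¾)² = (-36 + ¾)² = (-141/4)² = 19881/16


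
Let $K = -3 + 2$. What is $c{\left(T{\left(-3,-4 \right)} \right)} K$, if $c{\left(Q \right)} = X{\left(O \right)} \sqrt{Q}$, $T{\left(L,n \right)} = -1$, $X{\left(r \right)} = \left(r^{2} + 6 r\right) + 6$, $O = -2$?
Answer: $2 i \approx 2.0 i$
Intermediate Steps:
$X{\left(r \right)} = 6 + r^{2} + 6 r$
$c{\left(Q \right)} = - 2 \sqrt{Q}$ ($c{\left(Q \right)} = \left(6 + \left(-2\right)^{2} + 6 \left(-2\right)\right) \sqrt{Q} = \left(6 + 4 - 12\right) \sqrt{Q} = - 2 \sqrt{Q}$)
$K = -1$
$c{\left(T{\left(-3,-4 \right)} \right)} K = - 2 \sqrt{-1} \left(-1\right) = - 2 i \left(-1\right) = 2 i$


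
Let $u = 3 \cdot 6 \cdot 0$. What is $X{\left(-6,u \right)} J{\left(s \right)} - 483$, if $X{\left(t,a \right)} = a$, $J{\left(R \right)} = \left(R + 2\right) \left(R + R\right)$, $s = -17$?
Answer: $-483$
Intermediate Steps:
$u = 0$ ($u = 18 \cdot 0 = 0$)
$J{\left(R \right)} = 2 R \left(2 + R\right)$ ($J{\left(R \right)} = \left(2 + R\right) 2 R = 2 R \left(2 + R\right)$)
$X{\left(-6,u \right)} J{\left(s \right)} - 483 = 0 \cdot 2 \left(-17\right) \left(2 - 17\right) - 483 = 0 \cdot 2 \left(-17\right) \left(-15\right) - 483 = 0 \cdot 510 - 483 = 0 - 483 = -483$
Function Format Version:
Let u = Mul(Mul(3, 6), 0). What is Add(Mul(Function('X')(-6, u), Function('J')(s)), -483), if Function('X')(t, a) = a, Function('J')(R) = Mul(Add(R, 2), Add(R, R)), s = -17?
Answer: -483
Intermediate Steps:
u = 0 (u = Mul(18, 0) = 0)
Function('J')(R) = Mul(2, R, Add(2, R)) (Function('J')(R) = Mul(Add(2, R), Mul(2, R)) = Mul(2, R, Add(2, R)))
Add(Mul(Function('X')(-6, u), Function('J')(s)), -483) = Add(Mul(0, Mul(2, -17, Add(2, -17))), -483) = Add(Mul(0, Mul(2, -17, -15)), -483) = Add(Mul(0, 510), -483) = Add(0, -483) = -483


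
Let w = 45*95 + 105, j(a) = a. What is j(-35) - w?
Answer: -4415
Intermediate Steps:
w = 4380 (w = 4275 + 105 = 4380)
j(-35) - w = -35 - 1*4380 = -35 - 4380 = -4415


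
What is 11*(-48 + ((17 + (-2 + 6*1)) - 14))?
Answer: -451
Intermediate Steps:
11*(-48 + ((17 + (-2 + 6*1)) - 14)) = 11*(-48 + ((17 + (-2 + 6)) - 14)) = 11*(-48 + ((17 + 4) - 14)) = 11*(-48 + (21 - 14)) = 11*(-48 + 7) = 11*(-41) = -451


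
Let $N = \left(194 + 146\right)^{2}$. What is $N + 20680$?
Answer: $136280$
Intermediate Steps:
$N = 115600$ ($N = 340^{2} = 115600$)
$N + 20680 = 115600 + 20680 = 136280$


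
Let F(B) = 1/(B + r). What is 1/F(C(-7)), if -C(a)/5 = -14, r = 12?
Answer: 82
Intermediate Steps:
C(a) = 70 (C(a) = -5*(-14) = 70)
F(B) = 1/(12 + B) (F(B) = 1/(B + 12) = 1/(12 + B))
1/F(C(-7)) = 1/(1/(12 + 70)) = 1/(1/82) = 82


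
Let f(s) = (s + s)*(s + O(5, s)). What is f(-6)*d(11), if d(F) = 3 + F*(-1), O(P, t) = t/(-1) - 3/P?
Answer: -288/5 ≈ -57.600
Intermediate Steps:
O(P, t) = -t - 3/P (O(P, t) = t*(-1) - 3/P = -t - 3/P)
d(F) = 3 - F
f(s) = -6*s/5 (f(s) = (s + s)*(s + (-s - 3/5)) = (2*s)*(s + (-s - 3*⅕)) = (2*s)*(s + (-s - ⅗)) = (2*s)*(s + (-⅗ - s)) = (2*s)*(-⅗) = -6*s/5)
f(-6)*d(11) = (-6/5*(-6))*(3 - 1*11) = 36*(3 - 11)/5 = (36/5)*(-8) = -288/5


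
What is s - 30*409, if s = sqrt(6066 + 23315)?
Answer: -12270 + sqrt(29381) ≈ -12099.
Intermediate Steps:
s = sqrt(29381) ≈ 171.41
s - 30*409 = sqrt(29381) - 30*409 = sqrt(29381) - 12270 = -12270 + sqrt(29381)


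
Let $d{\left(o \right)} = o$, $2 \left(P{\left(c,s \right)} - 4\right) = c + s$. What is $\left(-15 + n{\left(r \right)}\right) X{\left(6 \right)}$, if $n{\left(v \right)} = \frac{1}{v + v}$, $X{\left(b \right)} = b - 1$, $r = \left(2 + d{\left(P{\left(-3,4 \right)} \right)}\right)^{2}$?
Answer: $- \frac{12665}{169} \approx -74.941$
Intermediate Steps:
$P{\left(c,s \right)} = 4 + \frac{c}{2} + \frac{s}{2}$ ($P{\left(c,s \right)} = 4 + \frac{c + s}{2} = 4 + \left(\frac{c}{2} + \frac{s}{2}\right) = 4 + \frac{c}{2} + \frac{s}{2}$)
$r = \frac{169}{4}$ ($r = \left(2 + \left(4 + \frac{1}{2} \left(-3\right) + \frac{1}{2} \cdot 4\right)\right)^{2} = \left(2 + \left(4 - \frac{3}{2} + 2\right)\right)^{2} = \left(2 + \frac{9}{2}\right)^{2} = \left(\frac{13}{2}\right)^{2} = \frac{169}{4} \approx 42.25$)
$X{\left(b \right)} = -1 + b$ ($X{\left(b \right)} = b - 1 = -1 + b$)
$n{\left(v \right)} = \frac{1}{2 v}$
$\left(-15 + n{\left(r \right)}\right) X{\left(6 \right)} = \left(-15 + \frac{1}{2 \cdot \frac{169}{4}}\right) \left(-1 + 6\right) = \left(-15 + \frac{1}{2} \cdot \frac{4}{169}\right) 5 = \left(-15 + \frac{2}{169}\right) 5 = \left(- \frac{2533}{169}\right) 5 = - \frac{12665}{169}$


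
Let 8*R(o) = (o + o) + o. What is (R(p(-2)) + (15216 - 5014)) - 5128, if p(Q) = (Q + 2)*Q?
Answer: 5074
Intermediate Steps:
p(Q) = Q*(2 + Q) (p(Q) = (2 + Q)*Q = Q*(2 + Q))
R(o) = 3*o/8 (R(o) = ((o + o) + o)/8 = (2*o + o)/8 = (3*o)/8 = 3*o/8)
(R(p(-2)) + (15216 - 5014)) - 5128 = (3*(-2*(2 - 2))/8 + (15216 - 5014)) - 5128 = (3*(-2*0)/8 + 10202) - 5128 = ((3/8)*0 + 10202) - 5128 = (0 + 10202) - 5128 = 10202 - 5128 = 5074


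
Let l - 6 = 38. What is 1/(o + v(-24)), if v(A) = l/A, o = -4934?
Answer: -6/29615 ≈ -0.00020260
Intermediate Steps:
l = 44 (l = 6 + 38 = 44)
v(A) = 44/A
1/(o + v(-24)) = 1/(-4934 + 44/(-24)) = 1/(-4934 + 44*(-1/24)) = 1/(-4934 - 11/6) = 1/(-29615/6) = -6/29615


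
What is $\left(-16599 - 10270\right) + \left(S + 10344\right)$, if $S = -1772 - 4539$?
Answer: $-22836$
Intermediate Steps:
$S = -6311$ ($S = -1772 - 4539 = -6311$)
$\left(-16599 - 10270\right) + \left(S + 10344\right) = \left(-16599 - 10270\right) + \left(-6311 + 10344\right) = -26869 + 4033 = -22836$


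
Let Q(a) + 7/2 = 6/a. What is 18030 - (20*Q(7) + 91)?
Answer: 125943/7 ≈ 17992.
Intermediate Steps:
Q(a) = -7/2 + 6/a
18030 - (20*Q(7) + 91) = 18030 - (20*(-7/2 + 6/7) + 91) = 18030 - (20*(-37/14) + 91) = 18030 - (-370/7 + 91) = 18030 - 1*267/7 = 18030 - 267/7 = 125943/7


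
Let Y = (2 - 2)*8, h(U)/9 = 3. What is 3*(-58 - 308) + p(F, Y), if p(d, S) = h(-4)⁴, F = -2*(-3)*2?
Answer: 530343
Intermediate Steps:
F = 12 (F = 6*2 = 12)
h(U) = 27 (h(U) = 9*3 = 27)
Y = 0 (Y = 0*8 = 0)
p(d, S) = 531441 (p(d, S) = 27⁴ = 531441)
3*(-58 - 308) + p(F, Y) = 3*(-58 - 308) + 531441 = 3*(-366) + 531441 = -1098 + 531441 = 530343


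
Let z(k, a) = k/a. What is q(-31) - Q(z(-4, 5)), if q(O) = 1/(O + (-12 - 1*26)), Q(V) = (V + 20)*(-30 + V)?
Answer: 1020071/1725 ≈ 591.35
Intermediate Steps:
Q(V) = (-30 + V)*(20 + V) (Q(V) = (20 + V)*(-30 + V) = (-30 + V)*(20 + V))
q(O) = 1/(-38 + O) (q(O) = 1/(O + (-12 - 26)) = 1/(O - 38) = 1/(-38 + O))
q(-31) - Q(z(-4, 5)) = 1/(-38 - 31) - (-600 + (-4/5)² - (-40)/5) = 1/(-69) - (-600 + (-4*⅕)² - (-40)/5) = -1/69 - (-600 + (-⅘)² - 10*(-⅘)) = -1/69 - (-600 + 16/25 + 8) = -1/69 - 1*(-14784/25) = -1/69 + 14784/25 = 1020071/1725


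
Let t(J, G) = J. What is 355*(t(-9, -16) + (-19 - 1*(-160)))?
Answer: 46860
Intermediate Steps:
355*(t(-9, -16) + (-19 - 1*(-160))) = 355*(-9 + (-19 - 1*(-160))) = 355*(-9 + (-19 + 160)) = 355*(-9 + 141) = 355*132 = 46860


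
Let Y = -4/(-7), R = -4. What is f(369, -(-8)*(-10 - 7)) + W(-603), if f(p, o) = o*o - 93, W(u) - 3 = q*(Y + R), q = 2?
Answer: 128794/7 ≈ 18399.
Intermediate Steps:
Y = 4/7 (Y = -4*(-⅐) = 4/7 ≈ 0.57143)
W(u) = -27/7 (W(u) = 3 + 2*(4/7 - 4) = 3 + 2*(-24/7) = 3 - 48/7 = -27/7)
f(p, o) = -93 + o² (f(p, o) = o² - 93 = -93 + o²)
f(369, -(-8)*(-10 - 7)) + W(-603) = (-93 + (-(-8)*(-10 - 7))²) - 27/7 = (-93 + (-(-8)*(-17))²) - 27/7 = (-93 + (-1*136)²) - 27/7 = (-93 + (-136)²) - 27/7 = (-93 + 18496) - 27/7 = 18403 - 27/7 = 128794/7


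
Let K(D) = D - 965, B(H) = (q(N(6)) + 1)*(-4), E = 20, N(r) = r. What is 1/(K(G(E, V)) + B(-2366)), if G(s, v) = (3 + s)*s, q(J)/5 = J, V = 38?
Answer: -1/629 ≈ -0.0015898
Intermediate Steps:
q(J) = 5*J
G(s, v) = s*(3 + s)
B(H) = -124 (B(H) = (5*6 + 1)*(-4) = (30 + 1)*(-4) = 31*(-4) = -124)
K(D) = -965 + D
1/(K(G(E, V)) + B(-2366)) = 1/((-965 + 20*(3 + 20)) - 124) = 1/((-965 + 20*23) - 124) = 1/((-965 + 460) - 124) = 1/(-505 - 124) = 1/(-629) = -1/629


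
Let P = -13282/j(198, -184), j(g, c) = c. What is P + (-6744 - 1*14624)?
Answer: -1959215/92 ≈ -21296.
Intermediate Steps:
P = 6641/92 (P = -13282/(-184) = -13282*(-1/184) = 6641/92 ≈ 72.185)
P + (-6744 - 1*14624) = 6641/92 + (-6744 - 1*14624) = 6641/92 + (-6744 - 14624) = 6641/92 - 21368 = -1959215/92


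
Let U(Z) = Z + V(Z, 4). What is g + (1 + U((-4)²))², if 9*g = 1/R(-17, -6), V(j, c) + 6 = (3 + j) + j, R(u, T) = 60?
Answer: 1142641/540 ≈ 2116.0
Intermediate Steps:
V(j, c) = -3 + 2*j (V(j, c) = -6 + ((3 + j) + j) = -6 + (3 + 2*j) = -3 + 2*j)
U(Z) = -3 + 3*Z (U(Z) = Z + (-3 + 2*Z) = -3 + 3*Z)
g = 1/540 (g = (⅑)/60 = (⅑)*(1/60) = 1/540 ≈ 0.0018519)
g + (1 + U((-4)²))² = 1/540 + (1 + (-3 + 3*(-4)²))² = 1/540 + (1 + (-3 + 3*16))² = 1/540 + (1 + (-3 + 48))² = 1/540 + (1 + 45)² = 1/540 + 46² = 1/540 + 2116 = 1142641/540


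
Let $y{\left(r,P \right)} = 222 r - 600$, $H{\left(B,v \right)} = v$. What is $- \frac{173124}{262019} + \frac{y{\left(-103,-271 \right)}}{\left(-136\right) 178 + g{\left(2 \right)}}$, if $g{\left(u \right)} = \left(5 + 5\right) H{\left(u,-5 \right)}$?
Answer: $\frac{324815977}{1059342817} \approx 0.30662$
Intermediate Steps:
$g{\left(u \right)} = -50$ ($g{\left(u \right)} = \left(5 + 5\right) \left(-5\right) = 10 \left(-5\right) = -50$)
$y{\left(r,P \right)} = -600 + 222 r$
$- \frac{173124}{262019} + \frac{y{\left(-103,-271 \right)}}{\left(-136\right) 178 + g{\left(2 \right)}} = - \frac{173124}{262019} + \frac{-600 + 222 \left(-103\right)}{\left(-136\right) 178 - 50} = \left(-173124\right) \frac{1}{262019} + \frac{-600 - 22866}{-24208 - 50} = - \frac{173124}{262019} - \frac{23466}{-24258} = - \frac{173124}{262019} - - \frac{3911}{4043} = - \frac{173124}{262019} + \frac{3911}{4043} = \frac{324815977}{1059342817}$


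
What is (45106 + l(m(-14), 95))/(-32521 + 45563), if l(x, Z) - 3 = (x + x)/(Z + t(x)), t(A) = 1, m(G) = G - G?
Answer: 45109/13042 ≈ 3.4587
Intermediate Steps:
m(G) = 0
l(x, Z) = 3 + 2*x/(1 + Z) (l(x, Z) = 3 + (x + x)/(Z + 1) = 3 + (2*x)/(1 + Z) = 3 + 2*x/(1 + Z))
(45106 + l(m(-14), 95))/(-32521 + 45563) = (45106 + (3 + 2*0 + 3*95)/(1 + 95))/(-32521 + 45563) = (45106 + (3 + 0 + 285)/96)/13042 = (45106 + (1/96)*288)*(1/13042) = (45106 + 3)*(1/13042) = 45109*(1/13042) = 45109/13042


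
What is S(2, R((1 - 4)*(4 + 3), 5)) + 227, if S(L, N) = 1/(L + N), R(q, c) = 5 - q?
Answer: 6357/28 ≈ 227.04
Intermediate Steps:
S(2, R((1 - 4)*(4 + 3), 5)) + 227 = 1/(2 + (5 - (1 - 4)*(4 + 3))) + 227 = 1/(2 + (5 - (-3)*7)) + 227 = 1/(2 + (5 - 1*(-21))) + 227 = 1/(2 + (5 + 21)) + 227 = 1/(2 + 26) + 227 = 1/28 + 227 = 6357/28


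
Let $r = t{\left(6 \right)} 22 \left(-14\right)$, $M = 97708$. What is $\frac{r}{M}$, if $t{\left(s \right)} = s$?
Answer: $- \frac{462}{24427} \approx -0.018914$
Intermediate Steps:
$r = -1848$ ($r = 6 \cdot 22 \left(-14\right) = 132 \left(-14\right) = -1848$)
$\frac{r}{M} = - \frac{1848}{97708} = \left(-1848\right) \frac{1}{97708} = - \frac{462}{24427}$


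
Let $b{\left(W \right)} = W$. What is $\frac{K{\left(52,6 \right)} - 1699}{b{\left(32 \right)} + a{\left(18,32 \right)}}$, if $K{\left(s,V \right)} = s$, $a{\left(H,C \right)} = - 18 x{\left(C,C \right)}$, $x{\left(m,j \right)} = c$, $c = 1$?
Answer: $- \frac{1647}{14} \approx -117.64$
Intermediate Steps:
$x{\left(m,j \right)} = 1$
$a{\left(H,C \right)} = -18$ ($a{\left(H,C \right)} = \left(-18\right) 1 = -18$)
$\frac{K{\left(52,6 \right)} - 1699}{b{\left(32 \right)} + a{\left(18,32 \right)}} = \frac{52 - 1699}{32 - 18} = - \frac{1647}{14}$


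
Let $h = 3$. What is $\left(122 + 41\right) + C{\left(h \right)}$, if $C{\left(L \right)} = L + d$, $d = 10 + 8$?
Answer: $184$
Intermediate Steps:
$d = 18$
$C{\left(L \right)} = 18 + L$ ($C{\left(L \right)} = L + 18 = 18 + L$)
$\left(122 + 41\right) + C{\left(h \right)} = \left(122 + 41\right) + \left(18 + 3\right) = 163 + 21 = 184$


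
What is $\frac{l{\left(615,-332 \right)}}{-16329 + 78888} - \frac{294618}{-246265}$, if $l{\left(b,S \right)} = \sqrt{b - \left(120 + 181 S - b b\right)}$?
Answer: $\frac{294618}{246265} + \frac{2 \sqrt{109703}}{62559} \approx 1.2069$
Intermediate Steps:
$l{\left(b,S \right)} = \sqrt{-120 + b + b^{2} - 181 S}$ ($l{\left(b,S \right)} = \sqrt{b - \left(120 - b^{2} + 181 S\right)} = \sqrt{-120 + b + b^{2} - 181 S}$)
$\frac{l{\left(615,-332 \right)}}{-16329 + 78888} - \frac{294618}{-246265} = \frac{\sqrt{-120 + 615 + 615^{2} - -60092}}{-16329 + 78888} - \frac{294618}{-246265} = \frac{\sqrt{-120 + 615 + 378225 + 60092}}{62559} - - \frac{294618}{246265} = \sqrt{438812} \cdot \frac{1}{62559} + \frac{294618}{246265} = 2 \sqrt{109703} \cdot \frac{1}{62559} + \frac{294618}{246265} = \frac{2 \sqrt{109703}}{62559} + \frac{294618}{246265} = \frac{294618}{246265} + \frac{2 \sqrt{109703}}{62559}$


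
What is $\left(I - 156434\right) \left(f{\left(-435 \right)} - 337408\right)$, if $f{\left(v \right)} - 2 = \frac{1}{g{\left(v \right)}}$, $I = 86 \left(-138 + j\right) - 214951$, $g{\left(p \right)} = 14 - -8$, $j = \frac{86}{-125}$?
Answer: $\frac{355662471815551}{2750} \approx 1.2933 \cdot 10^{11}$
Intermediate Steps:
$j = - \frac{86}{125}$ ($j = 86 \left(- \frac{1}{125}\right) = - \frac{86}{125} \approx -0.688$)
$g{\left(p \right)} = 22$ ($g{\left(p \right)} = 14 + 8 = 22$)
$I = - \frac{28359771}{125}$ ($I = 86 \left(-138 - \frac{86}{125}\right) - 214951 = 86 \left(- \frac{17336}{125}\right) - 214951 = - \frac{1490896}{125} - 214951 = - \frac{28359771}{125} \approx -2.2688 \cdot 10^{5}$)
$f{\left(v \right)} = \frac{45}{22}$ ($f{\left(v \right)} = 2 + \frac{1}{22} = \frac{45}{22}$)
$\left(I - 156434\right) \left(f{\left(-435 \right)} - 337408\right) = \left(- \frac{28359771}{125} - 156434\right) \left(\frac{45}{22} - 337408\right) = \left(- \frac{47914021}{125}\right) \left(- \frac{7422931}{22}\right) = \frac{355662471815551}{2750}$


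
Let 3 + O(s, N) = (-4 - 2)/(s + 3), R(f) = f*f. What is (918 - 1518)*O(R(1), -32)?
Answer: 2700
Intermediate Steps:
R(f) = f²
O(s, N) = -3 - 6/(3 + s) (O(s, N) = -3 + (-4 - 2)/(s + 3) = -3 - 6/(3 + s))
(918 - 1518)*O(R(1), -32) = (918 - 1518)*(3*(-5 - 1*1²)/(3 + 1²)) = -1800*(-5 - 1*1)/(3 + 1) = -1800*(-5 - 1)/4 = -1800*(-6)/4 = -600*(-9/2) = 2700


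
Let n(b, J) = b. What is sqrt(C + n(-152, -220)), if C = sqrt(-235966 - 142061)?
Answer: sqrt(-152 + 9*I*sqrt(4667)) ≈ 15.514 + 19.816*I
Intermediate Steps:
C = 9*I*sqrt(4667) (C = sqrt(-378027) = 9*I*sqrt(4667) ≈ 614.84*I)
sqrt(C + n(-152, -220)) = sqrt(9*I*sqrt(4667) - 152) = sqrt(-152 + 9*I*sqrt(4667))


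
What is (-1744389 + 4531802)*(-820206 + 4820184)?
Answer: 11149590676914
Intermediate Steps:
(-1744389 + 4531802)*(-820206 + 4820184) = 2787413*3999978 = 11149590676914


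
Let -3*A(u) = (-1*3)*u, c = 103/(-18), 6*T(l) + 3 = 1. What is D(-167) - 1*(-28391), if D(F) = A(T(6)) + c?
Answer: 510929/18 ≈ 28385.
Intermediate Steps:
T(l) = -1/3 (T(l) = -1/2 + (1/6)*1 = -1/2 + 1/6 = -1/3)
c = -103/18 (c = 103*(-1/18) = -103/18 ≈ -5.7222)
A(u) = u (A(u) = -(-1*3)*u/3 = -(-1)*u = u)
D(F) = -109/18 (D(F) = -1/3 - 103/18 = -109/18)
D(-167) - 1*(-28391) = -109/18 - 1*(-28391) = -109/18 + 28391 = 510929/18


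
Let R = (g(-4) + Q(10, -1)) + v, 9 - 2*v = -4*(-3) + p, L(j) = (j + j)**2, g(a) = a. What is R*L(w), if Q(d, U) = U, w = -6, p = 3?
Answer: -1152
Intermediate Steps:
L(j) = 4*j**2 (L(j) = (2*j)**2 = 4*j**2)
v = -3 (v = 9/2 - (-4*(-3) + 3)/2 = 9/2 - (12 + 3)/2 = 9/2 - 1/2*15 = 9/2 - 15/2 = -3)
R = -8 (R = (-4 - 1) - 3 = -5 - 3 = -8)
R*L(w) = -32*(-6)**2 = -32*36 = -8*144 = -1152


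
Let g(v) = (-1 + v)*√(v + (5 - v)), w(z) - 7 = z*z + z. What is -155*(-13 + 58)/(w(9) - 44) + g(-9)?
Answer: -6975/53 - 10*√5 ≈ -153.96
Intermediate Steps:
w(z) = 7 + z + z² (w(z) = 7 + (z*z + z) = 7 + (z² + z) = 7 + (z + z²) = 7 + z + z²)
g(v) = √5*(-1 + v) (g(v) = (-1 + v)*√5 = √5*(-1 + v))
-155*(-13 + 58)/(w(9) - 44) + g(-9) = -155*(-13 + 58)/((7 + 9 + 9²) - 44) + √5*(-1 - 9) = -6975/((7 + 9 + 81) - 44) + √5*(-10) = -6975/(97 - 44) - 10*√5 = -6975/53 - 10*√5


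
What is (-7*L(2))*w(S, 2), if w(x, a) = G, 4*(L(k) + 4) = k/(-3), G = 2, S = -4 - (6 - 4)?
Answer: 175/3 ≈ 58.333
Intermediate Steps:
S = -6 (S = -4 - 1*2 = -4 - 2 = -6)
L(k) = -4 - k/12 (L(k) = -4 + (k/(-3))/4 = -4 + (k*(-⅓))/4 = -4 + (-k/3)/4 = -4 - k/12)
w(x, a) = 2
(-7*L(2))*w(S, 2) = -7*(-4 - 1/12*2)*2 = -7*(-4 - ⅙)*2 = -7*(-25/6)*2 = (175/6)*2 = 175/3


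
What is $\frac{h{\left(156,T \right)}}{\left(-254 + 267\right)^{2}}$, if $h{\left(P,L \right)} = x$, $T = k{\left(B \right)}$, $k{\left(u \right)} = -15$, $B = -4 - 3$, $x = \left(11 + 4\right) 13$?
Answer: $\frac{15}{13} \approx 1.1538$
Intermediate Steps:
$x = 195$ ($x = 15 \cdot 13 = 195$)
$B = -7$ ($B = -4 - 3 = -7$)
$T = -15$
$h{\left(P,L \right)} = 195$
$\frac{h{\left(156,T \right)}}{\left(-254 + 267\right)^{2}} = \frac{195}{\left(-254 + 267\right)^{2}} = \frac{195}{13^{2}} = \frac{195}{169} = 195 \cdot \frac{1}{169} = \frac{15}{13}$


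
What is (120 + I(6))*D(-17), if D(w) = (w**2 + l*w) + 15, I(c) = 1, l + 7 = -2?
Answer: 55297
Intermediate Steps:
l = -9 (l = -7 - 2 = -9)
D(w) = 15 + w**2 - 9*w (D(w) = (w**2 - 9*w) + 15 = 15 + w**2 - 9*w)
(120 + I(6))*D(-17) = (120 + 1)*(15 + (-17)**2 - 9*(-17)) = 121*(15 + 289 + 153) = 121*457 = 55297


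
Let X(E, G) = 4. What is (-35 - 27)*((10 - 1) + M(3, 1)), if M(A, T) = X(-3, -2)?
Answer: -806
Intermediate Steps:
M(A, T) = 4
(-35 - 27)*((10 - 1) + M(3, 1)) = (-35 - 27)*((10 - 1) + 4) = -62*(9 + 4) = -62*13 = -806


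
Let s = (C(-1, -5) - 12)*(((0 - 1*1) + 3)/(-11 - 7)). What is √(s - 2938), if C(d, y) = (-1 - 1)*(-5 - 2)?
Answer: 2*I*√6611/3 ≈ 54.205*I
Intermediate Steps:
C(d, y) = 14 (C(d, y) = -2*(-7) = 14)
s = -2/9 (s = (14 - 12)*(((0 - 1*1) + 3)/(-11 - 7)) = 2*(((0 - 1) + 3)/(-18)) = 2*((-1 + 3)*(-1/18)) = 2*(2*(-1/18)) = 2*(-⅑) = -2/9 ≈ -0.22222)
√(s - 2938) = √(-2/9 - 2938) = √(-26444/9) = 2*I*√6611/3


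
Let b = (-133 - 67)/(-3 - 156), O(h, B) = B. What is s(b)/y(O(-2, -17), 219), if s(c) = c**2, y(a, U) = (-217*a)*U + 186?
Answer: 40000/20428994637 ≈ 1.9580e-6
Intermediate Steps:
y(a, U) = 186 - 217*U*a (y(a, U) = -217*U*a + 186 = 186 - 217*U*a)
b = 200/159 (b = -200/(-159) = -200*(-1/159) = 200/159 ≈ 1.2579)
s(b)/y(O(-2, -17), 219) = (200/159)**2/(186 - 217*219*(-17)) = 40000/(25281*(186 + 807891)) = (40000/25281)/808077 = (40000/25281)*(1/808077) = 40000/20428994637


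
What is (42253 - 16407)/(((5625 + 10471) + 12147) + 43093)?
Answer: 12923/35668 ≈ 0.36231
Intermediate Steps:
(42253 - 16407)/(((5625 + 10471) + 12147) + 43093) = 25846/((16096 + 12147) + 43093) = 25846/(28243 + 43093) = 25846/71336 = 25846*(1/71336) = 12923/35668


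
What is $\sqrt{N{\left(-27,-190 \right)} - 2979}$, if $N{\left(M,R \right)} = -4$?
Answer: $i \sqrt{2983} \approx 54.617 i$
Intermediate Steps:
$\sqrt{N{\left(-27,-190 \right)} - 2979} = \sqrt{-4 - 2979} = \sqrt{-2983} = i \sqrt{2983}$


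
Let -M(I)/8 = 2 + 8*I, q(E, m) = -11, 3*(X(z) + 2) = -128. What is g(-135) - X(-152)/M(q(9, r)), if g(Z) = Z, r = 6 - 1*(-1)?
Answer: -139253/1032 ≈ -134.94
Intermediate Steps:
X(z) = -134/3 (X(z) = -2 + (1/3)*(-128) = -2 - 128/3 = -134/3)
r = 7 (r = 6 + 1 = 7)
M(I) = -16 - 64*I (M(I) = -8*(2 + 8*I) = -16 - 64*I)
g(-135) - X(-152)/M(q(9, r)) = -135 - (-134)/(3*(-16 - 64*(-11))) = -135 - (-134)/(3*(-16 + 704)) = -135 - (-134)/(3*688) = -135 - 1*(-67/1032) = -135 + 67/1032 = -139253/1032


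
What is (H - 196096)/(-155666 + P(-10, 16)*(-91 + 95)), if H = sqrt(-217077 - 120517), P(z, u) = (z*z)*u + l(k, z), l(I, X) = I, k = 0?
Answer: 98048/74633 - I*sqrt(337594)/149266 ≈ 1.3137 - 0.0038926*I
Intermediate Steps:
P(z, u) = u*z**2 (P(z, u) = (z*z)*u + 0 = z**2*u + 0 = u*z**2 + 0 = u*z**2)
H = I*sqrt(337594) (H = sqrt(-337594) = I*sqrt(337594) ≈ 581.03*I)
(H - 196096)/(-155666 + P(-10, 16)*(-91 + 95)) = (I*sqrt(337594) - 196096)/(-155666 + (16*(-10)**2)*(-91 + 95)) = (-196096 + I*sqrt(337594))/(-155666 + (16*100)*4) = (-196096 + I*sqrt(337594))/(-155666 + 1600*4) = (-196096 + I*sqrt(337594))/(-155666 + 6400) = (-196096 + I*sqrt(337594))/(-149266) = (-196096 + I*sqrt(337594))*(-1/149266) = 98048/74633 - I*sqrt(337594)/149266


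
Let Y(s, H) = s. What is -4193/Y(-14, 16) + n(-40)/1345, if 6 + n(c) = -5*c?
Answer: 806043/2690 ≈ 299.64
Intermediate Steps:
n(c) = -6 - 5*c
-4193/Y(-14, 16) + n(-40)/1345 = -4193/(-14) + (-6 - 5*(-40))/1345 = -4193*(-1/14) + (-6 + 200)*(1/1345) = 599/2 + 194*(1/1345) = 599/2 + 194/1345 = 806043/2690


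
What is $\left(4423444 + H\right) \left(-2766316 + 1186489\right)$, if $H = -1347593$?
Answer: $-4859312457777$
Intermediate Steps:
$\left(4423444 + H\right) \left(-2766316 + 1186489\right) = \left(4423444 - 1347593\right) \left(-2766316 + 1186489\right) = 3075851 \left(-1579827\right) = -4859312457777$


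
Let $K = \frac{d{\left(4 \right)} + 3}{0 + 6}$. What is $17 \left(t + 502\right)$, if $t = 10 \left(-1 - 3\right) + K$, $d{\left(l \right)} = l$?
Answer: $\frac{47243}{6} \approx 7873.8$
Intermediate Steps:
$K = \frac{7}{6}$ ($K = \frac{4 + 3}{0 + 6} = \frac{7}{6} \approx 1.1667$)
$t = - \frac{233}{6}$ ($t = 10 \left(-1 - 3\right) + \frac{7}{6} = 10 \left(-4\right) + \frac{7}{6} = -40 + \frac{7}{6} = - \frac{233}{6} \approx -38.833$)
$17 \left(t + 502\right) = 17 \left(- \frac{233}{6} + 502\right) = 17 \cdot \frac{2779}{6} = \frac{47243}{6}$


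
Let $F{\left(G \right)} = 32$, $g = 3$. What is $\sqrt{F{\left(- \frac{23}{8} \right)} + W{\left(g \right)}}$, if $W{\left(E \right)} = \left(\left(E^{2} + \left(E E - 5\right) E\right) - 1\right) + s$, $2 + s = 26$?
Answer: $2 \sqrt{19} \approx 8.7178$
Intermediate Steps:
$s = 24$ ($s = -2 + 26 = 24$)
$W{\left(E \right)} = 23 + E^{2} + E \left(-5 + E^{2}\right)$ ($W{\left(E \right)} = \left(\left(E^{2} + \left(E E - 5\right) E\right) - 1\right) + 24 = \left(\left(E^{2} + \left(E^{2} - 5\right) E\right) - 1\right) + 24 = \left(\left(E^{2} + \left(-5 + E^{2}\right) E\right) - 1\right) + 24 = \left(\left(E^{2} + E \left(-5 + E^{2}\right)\right) - 1\right) + 24 = \left(-1 + E^{2} + E \left(-5 + E^{2}\right)\right) + 24 = 23 + E^{2} + E \left(-5 + E^{2}\right)$)
$\sqrt{F{\left(- \frac{23}{8} \right)} + W{\left(g \right)}} = \sqrt{32 + \left(23 + 3^{2} + 3^{3} - 15\right)} = \sqrt{32 + \left(23 + 9 + 27 - 15\right)} = \sqrt{32 + 44} = \sqrt{76} = 2 \sqrt{19}$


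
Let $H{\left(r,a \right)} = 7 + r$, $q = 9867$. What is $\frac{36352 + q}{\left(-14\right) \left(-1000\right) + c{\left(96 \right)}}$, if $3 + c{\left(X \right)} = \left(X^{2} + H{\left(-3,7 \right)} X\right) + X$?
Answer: $\frac{46219}{23693} \approx 1.9507$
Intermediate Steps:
$c{\left(X \right)} = -3 + X^{2} + 5 X$ ($c{\left(X \right)} = -3 + \left(\left(X^{2} + \left(7 - 3\right) X\right) + X\right) = -3 + \left(\left(X^{2} + 4 X\right) + X\right) = -3 + \left(X^{2} + 5 X\right) = -3 + X^{2} + 5 X$)
$\frac{36352 + q}{\left(-14\right) \left(-1000\right) + c{\left(96 \right)}} = \frac{36352 + 9867}{\left(-14\right) \left(-1000\right) + \left(-3 + 96^{2} + 5 \cdot 96\right)} = \frac{46219}{14000 + \left(-3 + 9216 + 480\right)} = \frac{46219}{14000 + 9693} = \frac{46219}{23693}$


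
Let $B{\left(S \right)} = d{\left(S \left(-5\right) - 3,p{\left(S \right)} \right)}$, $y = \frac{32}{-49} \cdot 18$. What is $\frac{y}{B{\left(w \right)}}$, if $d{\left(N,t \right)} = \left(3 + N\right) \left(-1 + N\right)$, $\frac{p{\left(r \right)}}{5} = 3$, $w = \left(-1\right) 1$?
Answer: $- \frac{576}{245} \approx -2.351$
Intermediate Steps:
$w = -1$
$p{\left(r \right)} = 15$ ($p{\left(r \right)} = 5 \cdot 3 = 15$)
$y = - \frac{576}{49}$ ($y = 32 \left(- \frac{1}{49}\right) 18 = \left(- \frac{32}{49}\right) 18 = - \frac{576}{49} \approx -11.755$)
$d{\left(N,t \right)} = \left(-1 + N\right) \left(3 + N\right)$
$B{\left(S \right)} = -9 + \left(-3 - 5 S\right)^{2} - 10 S$ ($B{\left(S \right)} = -3 + \left(S \left(-5\right) - 3\right)^{2} + 2 \left(S \left(-5\right) - 3\right) = -3 + \left(- 5 S - 3\right)^{2} + 2 \left(- 5 S - 3\right) = -3 + \left(-3 - 5 S\right)^{2} + 2 \left(-3 - 5 S\right) = -3 + \left(-3 - 5 S\right)^{2} - \left(6 + 10 S\right) = -9 + \left(-3 - 5 S\right)^{2} - 10 S$)
$\frac{y}{B{\left(w \right)}} = - \frac{576}{49 \cdot 5 \left(-1\right) \left(4 + 5 \left(-1\right)\right)} = - \frac{576}{49 \cdot 5 \left(-1\right) \left(4 - 5\right)} = - \frac{576}{49 \cdot 5 \left(-1\right) \left(-1\right)} = - \frac{576}{49 \cdot 5} = \left(- \frac{576}{49}\right) \frac{1}{5} = - \frac{576}{245}$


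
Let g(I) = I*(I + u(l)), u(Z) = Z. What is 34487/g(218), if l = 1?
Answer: 34487/47742 ≈ 0.72236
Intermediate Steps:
g(I) = I*(1 + I) (g(I) = I*(I + 1) = I*(1 + I))
34487/g(218) = 34487/((218*(1 + 218))) = 34487/((218*219)) = 34487/47742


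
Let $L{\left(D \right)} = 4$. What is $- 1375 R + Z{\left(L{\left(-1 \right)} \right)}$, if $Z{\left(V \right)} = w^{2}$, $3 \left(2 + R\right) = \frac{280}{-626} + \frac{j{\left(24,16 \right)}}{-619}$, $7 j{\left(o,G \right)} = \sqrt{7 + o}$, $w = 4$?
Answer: $\frac{2789774}{939} + \frac{1375 \sqrt{31}}{12999} \approx 2971.6$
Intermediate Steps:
$j{\left(o,G \right)} = \frac{\sqrt{7 + o}}{7}$
$R = - \frac{2018}{939} - \frac{\sqrt{31}}{12999}$ ($R = -2 + \frac{\frac{280}{-626} + \frac{\frac{1}{7} \sqrt{7 + 24}}{-619}}{3} = -2 + \frac{280 \left(- \frac{1}{626}\right) + \frac{\sqrt{31}}{7} \left(- \frac{1}{619}\right)}{3} = -2 + \frac{- \frac{140}{313} - \frac{\sqrt{31}}{4333}}{3} = -2 - \left(\frac{140}{939} + \frac{\sqrt{31}}{12999}\right) = - \frac{2018}{939} - \frac{\sqrt{31}}{12999} \approx -2.1495$)
$Z{\left(V \right)} = 16$ ($Z{\left(V \right)} = 4^{2} = 16$)
$- 1375 R + Z{\left(L{\left(-1 \right)} \right)} = - 1375 \left(- \frac{2018}{939} - \frac{\sqrt{31}}{12999}\right) + 16 = \left(\frac{2774750}{939} + \frac{1375 \sqrt{31}}{12999}\right) + 16 = \frac{2789774}{939} + \frac{1375 \sqrt{31}}{12999}$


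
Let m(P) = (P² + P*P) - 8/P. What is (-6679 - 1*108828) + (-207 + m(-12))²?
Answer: -979538/9 ≈ -1.0884e+5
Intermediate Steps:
m(P) = -8/P + 2*P² (m(P) = (P² + P²) - 8/P = 2*P² - 8/P = -8/P + 2*P²)
(-6679 - 1*108828) + (-207 + m(-12))² = (-6679 - 1*108828) + (-207 + 2*(-4 + (-12)³)/(-12))² = (-6679 - 108828) + (-207 + 2*(-1/12)*(-4 - 1728))² = -115507 + (-207 + 2*(-1/12)*(-1732))² = -115507 + (-207 + 866/3)² = -115507 + (245/3)² = -115507 + 60025/9 = -979538/9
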